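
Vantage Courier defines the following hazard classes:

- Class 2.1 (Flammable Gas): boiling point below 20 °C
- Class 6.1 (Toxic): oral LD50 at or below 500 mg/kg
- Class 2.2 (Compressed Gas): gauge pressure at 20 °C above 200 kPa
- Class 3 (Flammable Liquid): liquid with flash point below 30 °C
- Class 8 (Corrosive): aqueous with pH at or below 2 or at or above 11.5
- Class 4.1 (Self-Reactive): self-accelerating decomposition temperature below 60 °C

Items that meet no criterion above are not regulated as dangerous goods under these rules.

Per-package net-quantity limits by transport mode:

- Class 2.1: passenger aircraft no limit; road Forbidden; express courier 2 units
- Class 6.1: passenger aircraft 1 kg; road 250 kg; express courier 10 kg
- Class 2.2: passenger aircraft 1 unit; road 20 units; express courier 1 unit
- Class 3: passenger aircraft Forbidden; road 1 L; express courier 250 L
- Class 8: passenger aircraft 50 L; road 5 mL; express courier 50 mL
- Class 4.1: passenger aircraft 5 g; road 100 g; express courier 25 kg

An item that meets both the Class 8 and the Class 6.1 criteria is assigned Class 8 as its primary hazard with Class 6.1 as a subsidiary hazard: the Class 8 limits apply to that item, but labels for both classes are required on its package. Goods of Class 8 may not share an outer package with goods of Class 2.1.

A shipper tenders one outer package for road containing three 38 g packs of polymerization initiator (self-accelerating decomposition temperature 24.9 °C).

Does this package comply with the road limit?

No

Self-accelerating decomposition temperature 24.9 °C meets the Class 4.1 criterion (Self-Reactive), so the polymerization initiator is Class 4.1.
Class 4.1 quantity: three 38 g packs = 114 g.
That exceeds the Class 4.1 road limit of 100 g.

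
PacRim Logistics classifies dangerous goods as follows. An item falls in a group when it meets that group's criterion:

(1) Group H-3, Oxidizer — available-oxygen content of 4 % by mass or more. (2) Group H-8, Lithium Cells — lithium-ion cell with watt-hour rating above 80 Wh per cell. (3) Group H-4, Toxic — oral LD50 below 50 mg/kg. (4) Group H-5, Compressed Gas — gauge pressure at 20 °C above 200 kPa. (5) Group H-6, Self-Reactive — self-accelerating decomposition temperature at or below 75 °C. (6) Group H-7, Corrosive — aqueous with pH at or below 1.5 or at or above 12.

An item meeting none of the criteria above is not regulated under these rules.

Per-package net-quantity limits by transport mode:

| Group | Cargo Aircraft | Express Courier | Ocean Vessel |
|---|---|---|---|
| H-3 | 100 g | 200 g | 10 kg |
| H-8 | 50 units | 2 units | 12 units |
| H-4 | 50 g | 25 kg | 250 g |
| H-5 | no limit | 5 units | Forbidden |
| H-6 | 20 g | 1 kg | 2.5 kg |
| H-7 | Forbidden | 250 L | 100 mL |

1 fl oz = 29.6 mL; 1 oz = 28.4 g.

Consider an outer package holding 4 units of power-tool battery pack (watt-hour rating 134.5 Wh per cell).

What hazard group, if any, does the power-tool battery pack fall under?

Group H-8

Power-tool battery pack: watt-hour rating 134.5 Wh per cell > 80 Wh per cell → Group H-8 (Lithium Cells).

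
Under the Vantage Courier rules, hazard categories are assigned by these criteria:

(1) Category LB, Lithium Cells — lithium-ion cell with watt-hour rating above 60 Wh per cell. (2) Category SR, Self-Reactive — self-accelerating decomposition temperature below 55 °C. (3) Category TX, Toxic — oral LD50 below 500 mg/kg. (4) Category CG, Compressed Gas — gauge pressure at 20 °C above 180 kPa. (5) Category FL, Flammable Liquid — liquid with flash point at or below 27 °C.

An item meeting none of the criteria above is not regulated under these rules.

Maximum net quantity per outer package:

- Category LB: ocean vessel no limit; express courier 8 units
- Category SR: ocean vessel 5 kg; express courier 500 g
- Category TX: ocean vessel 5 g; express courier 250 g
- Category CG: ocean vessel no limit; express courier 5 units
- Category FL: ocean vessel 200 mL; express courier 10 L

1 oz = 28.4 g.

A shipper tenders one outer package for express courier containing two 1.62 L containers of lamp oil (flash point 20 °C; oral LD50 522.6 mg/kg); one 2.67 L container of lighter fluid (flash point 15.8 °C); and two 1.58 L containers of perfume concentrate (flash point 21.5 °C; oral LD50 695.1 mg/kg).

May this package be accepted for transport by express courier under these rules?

Yes

With flash point 20 °C (≤ 27 °C), the lamp oil falls in Category FL.
The lighter fluid has flash point 15.8 °C, which is ≤ 27 °C, so it is Category FL (Flammable Liquid).
Perfume concentrate: flash point 21.5 °C ≤ 27 °C → Category FL (Flammable Liquid).
Total Category FL: (two 1.62 L containers = 3.24 L) + 2.67 L + (two 1.58 L containers = 3.16 L) = 9.07 L.
That is within the Category FL express courier limit of 10 L.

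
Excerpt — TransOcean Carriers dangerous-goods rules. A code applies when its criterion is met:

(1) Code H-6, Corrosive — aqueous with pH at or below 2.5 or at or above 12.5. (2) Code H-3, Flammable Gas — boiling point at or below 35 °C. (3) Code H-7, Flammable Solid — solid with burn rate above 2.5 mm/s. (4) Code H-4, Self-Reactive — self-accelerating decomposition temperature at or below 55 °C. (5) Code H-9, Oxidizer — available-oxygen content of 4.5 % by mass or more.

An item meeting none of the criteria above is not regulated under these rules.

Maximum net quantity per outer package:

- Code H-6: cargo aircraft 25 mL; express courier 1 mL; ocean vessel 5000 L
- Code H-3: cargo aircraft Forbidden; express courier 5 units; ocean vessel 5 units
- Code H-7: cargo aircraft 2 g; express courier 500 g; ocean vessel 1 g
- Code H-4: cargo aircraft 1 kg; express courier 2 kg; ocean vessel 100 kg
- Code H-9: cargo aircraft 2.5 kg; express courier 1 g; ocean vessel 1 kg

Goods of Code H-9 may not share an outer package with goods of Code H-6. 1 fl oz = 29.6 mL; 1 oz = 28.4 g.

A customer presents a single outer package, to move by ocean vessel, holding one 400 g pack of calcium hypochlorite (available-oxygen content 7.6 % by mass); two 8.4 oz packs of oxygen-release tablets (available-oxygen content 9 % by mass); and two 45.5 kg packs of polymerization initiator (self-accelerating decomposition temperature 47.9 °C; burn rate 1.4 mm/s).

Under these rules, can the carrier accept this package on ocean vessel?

Calcium hypochlorite: available-oxygen content 7.6 % by mass ≥ 4.5 % by mass → Code H-9 (Oxidizer).
Oxygen-release tablets: available-oxygen content 9 % by mass ≥ 4.5 % by mass → Code H-9 (Oxidizer).
With self-accelerating decomposition temperature 47.9 °C (≤ 55 °C), the polymerization initiator falls in Code H-4.
Total Code H-9: 400 g + (two 8.4 oz packs = 477.12 g) = 877.12 g.
877.12 g is within the ocean vessel limit of 1 kg for Code H-9.
Code H-4 quantity: two 45.5 kg packs = 91 kg.
91 kg ≤ 100 kg (ocean vessel limit, Code H-4) — within limit.
The segregation rule (Code H-9 with Code H-6) does not apply to Code H-9 with Code H-4.
Every hazard code is within its ocean vessel limit and no segregation rule is violated.

Yes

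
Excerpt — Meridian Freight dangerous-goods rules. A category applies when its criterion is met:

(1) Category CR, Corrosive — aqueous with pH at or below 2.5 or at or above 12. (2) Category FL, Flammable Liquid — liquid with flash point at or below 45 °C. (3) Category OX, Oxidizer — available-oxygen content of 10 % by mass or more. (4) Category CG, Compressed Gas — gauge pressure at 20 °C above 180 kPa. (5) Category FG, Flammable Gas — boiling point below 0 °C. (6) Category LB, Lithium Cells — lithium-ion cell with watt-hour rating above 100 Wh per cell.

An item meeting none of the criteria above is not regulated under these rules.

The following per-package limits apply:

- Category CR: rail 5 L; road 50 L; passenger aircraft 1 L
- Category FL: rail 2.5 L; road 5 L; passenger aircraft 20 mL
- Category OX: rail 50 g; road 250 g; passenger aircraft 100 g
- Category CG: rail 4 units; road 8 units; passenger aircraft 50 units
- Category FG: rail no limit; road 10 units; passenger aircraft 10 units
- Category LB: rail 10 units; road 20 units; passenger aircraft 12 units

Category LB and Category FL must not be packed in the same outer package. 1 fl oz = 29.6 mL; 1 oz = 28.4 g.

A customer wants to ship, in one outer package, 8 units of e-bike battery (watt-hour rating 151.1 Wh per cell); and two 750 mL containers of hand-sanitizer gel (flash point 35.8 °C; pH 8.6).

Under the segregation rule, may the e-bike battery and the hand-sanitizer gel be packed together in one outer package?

No

With watt-hour rating 151.1 Wh per cell (> 100 Wh per cell), the e-bike battery falls in Category LB.
Hand-sanitizer gel: flash point 35.8 °C ≤ 45 °C → Category FL (Flammable Liquid).
Category LB and Category FL may not share an outer package.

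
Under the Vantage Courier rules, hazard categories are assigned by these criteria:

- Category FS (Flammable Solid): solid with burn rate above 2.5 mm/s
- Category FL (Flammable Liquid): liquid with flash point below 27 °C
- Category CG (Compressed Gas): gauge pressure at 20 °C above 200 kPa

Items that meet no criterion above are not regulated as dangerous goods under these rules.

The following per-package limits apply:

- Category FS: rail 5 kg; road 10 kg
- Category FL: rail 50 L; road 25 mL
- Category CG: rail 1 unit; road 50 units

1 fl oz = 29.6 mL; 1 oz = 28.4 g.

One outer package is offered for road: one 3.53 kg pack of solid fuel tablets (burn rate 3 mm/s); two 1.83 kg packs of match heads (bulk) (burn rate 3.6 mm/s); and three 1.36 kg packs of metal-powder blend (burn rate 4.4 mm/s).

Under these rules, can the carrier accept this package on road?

With burn rate 3 mm/s (> 2.5 mm/s), the solid fuel tablets fall in Category FS.
Burn rate 3.6 mm/s meets the Category FS criterion (Flammable Solid), so the match heads (bulk) are Category FS.
Burn rate 4.4 mm/s meets the Category FS criterion (Flammable Solid), so the metal-powder blend is Category FS.
Total Category FS: 3.53 kg + (two 1.83 kg packs = 3.66 kg) + (three 1.36 kg packs = 4.08 kg) = 11.27 kg.
That exceeds the Category FS road limit of 10 kg.

No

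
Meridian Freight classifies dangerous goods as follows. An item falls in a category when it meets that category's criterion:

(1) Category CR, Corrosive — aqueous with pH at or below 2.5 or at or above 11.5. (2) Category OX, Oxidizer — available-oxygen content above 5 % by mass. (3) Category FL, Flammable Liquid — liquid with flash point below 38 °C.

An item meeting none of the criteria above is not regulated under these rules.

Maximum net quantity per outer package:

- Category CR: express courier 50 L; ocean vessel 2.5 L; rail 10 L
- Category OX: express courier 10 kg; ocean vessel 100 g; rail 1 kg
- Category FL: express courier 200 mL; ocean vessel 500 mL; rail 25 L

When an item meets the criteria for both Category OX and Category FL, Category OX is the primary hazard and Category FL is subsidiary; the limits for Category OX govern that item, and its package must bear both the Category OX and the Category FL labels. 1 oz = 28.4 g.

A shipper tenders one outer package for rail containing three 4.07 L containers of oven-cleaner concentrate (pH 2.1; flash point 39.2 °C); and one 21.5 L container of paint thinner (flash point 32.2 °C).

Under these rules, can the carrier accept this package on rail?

The oven-cleaner concentrate has pH 2.1, which is ≤ 2.5, so it is Category CR (Corrosive).
Paint thinner: flash point 32.2 °C < 38 °C → Category FL (Flammable Liquid).
Category CR quantity: three 4.07 L containers = 12.21 L.
12.21 L > 10 L (rail limit, Category CR) — over the limit.
Category FL quantity: 21.5 L.
That is within the Category FL rail limit of 25 L.

No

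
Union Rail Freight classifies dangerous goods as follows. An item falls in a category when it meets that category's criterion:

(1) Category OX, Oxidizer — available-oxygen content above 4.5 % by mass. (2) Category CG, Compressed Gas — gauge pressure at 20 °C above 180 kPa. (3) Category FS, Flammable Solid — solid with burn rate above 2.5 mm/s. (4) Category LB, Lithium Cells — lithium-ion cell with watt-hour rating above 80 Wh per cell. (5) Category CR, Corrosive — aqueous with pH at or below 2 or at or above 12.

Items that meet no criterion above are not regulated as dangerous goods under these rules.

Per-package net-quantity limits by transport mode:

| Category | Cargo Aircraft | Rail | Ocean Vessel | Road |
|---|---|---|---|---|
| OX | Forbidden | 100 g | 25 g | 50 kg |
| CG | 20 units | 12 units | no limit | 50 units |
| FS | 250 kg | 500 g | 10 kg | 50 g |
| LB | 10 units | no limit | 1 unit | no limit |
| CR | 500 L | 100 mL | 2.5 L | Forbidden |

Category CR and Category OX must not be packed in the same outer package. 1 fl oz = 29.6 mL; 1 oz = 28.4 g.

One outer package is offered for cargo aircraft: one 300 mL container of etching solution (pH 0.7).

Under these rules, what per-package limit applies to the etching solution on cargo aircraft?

500 L

The etching solution has pH 0.7, which is ≤ 2, so it is Category CR (Corrosive).
The cargo aircraft limit for Category CR is 500 L.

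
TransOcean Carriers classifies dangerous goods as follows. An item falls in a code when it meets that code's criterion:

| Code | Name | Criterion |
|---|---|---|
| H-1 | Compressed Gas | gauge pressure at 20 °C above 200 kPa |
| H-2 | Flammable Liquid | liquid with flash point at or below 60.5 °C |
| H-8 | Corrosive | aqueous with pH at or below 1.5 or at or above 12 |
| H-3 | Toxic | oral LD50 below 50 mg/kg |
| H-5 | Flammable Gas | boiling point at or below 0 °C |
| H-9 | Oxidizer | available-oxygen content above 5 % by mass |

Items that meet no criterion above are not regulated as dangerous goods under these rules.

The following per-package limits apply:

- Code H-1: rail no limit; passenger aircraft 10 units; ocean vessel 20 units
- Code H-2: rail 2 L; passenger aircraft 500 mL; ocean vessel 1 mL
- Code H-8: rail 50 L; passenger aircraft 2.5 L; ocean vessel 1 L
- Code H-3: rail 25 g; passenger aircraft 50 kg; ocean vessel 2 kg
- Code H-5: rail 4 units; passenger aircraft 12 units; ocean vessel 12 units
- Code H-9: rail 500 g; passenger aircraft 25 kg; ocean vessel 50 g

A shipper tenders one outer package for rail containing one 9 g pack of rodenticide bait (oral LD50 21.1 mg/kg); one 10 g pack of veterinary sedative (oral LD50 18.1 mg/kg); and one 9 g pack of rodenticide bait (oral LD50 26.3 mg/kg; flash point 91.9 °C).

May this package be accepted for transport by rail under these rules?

No

With oral LD50 21.1 mg/kg (< 50 mg/kg), the rodenticide bait falls in Code H-3.
Oral LD50 18.1 mg/kg meets the Code H-3 criterion (Toxic), so the veterinary sedative is Code H-3.
The rodenticide bait has oral LD50 26.3 mg/kg, which is < 50 mg/kg, so it is Code H-3 (Toxic).
Total Code H-3: 9 g + 10 g + 9 g = 28 g.
28 g > 25 g (rail limit, Code H-3) — over the limit.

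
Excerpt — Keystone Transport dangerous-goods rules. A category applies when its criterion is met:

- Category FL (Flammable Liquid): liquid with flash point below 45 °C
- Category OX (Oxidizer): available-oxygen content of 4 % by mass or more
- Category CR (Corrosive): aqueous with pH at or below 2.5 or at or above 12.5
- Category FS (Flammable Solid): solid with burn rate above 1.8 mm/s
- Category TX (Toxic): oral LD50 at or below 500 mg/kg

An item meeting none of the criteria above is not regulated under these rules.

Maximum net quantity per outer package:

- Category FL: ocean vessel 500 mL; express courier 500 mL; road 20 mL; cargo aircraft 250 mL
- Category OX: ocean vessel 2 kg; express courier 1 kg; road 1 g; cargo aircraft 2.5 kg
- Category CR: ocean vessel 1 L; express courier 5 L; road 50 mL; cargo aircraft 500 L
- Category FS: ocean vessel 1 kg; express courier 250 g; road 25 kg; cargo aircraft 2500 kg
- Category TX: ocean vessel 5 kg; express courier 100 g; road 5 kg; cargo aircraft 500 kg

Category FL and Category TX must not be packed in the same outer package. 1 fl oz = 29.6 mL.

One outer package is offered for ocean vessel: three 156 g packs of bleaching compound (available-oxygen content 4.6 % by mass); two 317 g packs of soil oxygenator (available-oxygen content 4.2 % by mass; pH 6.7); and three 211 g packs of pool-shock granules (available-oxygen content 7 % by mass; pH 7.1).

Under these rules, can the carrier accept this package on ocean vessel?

The bleaching compound has available-oxygen content 4.6 % by mass, which is ≥ 4 % by mass, so it is Category OX (Oxidizer).
With available-oxygen content 4.2 % by mass (≥ 4 % by mass), the soil oxygenator falls in Category OX.
The pool-shock granules have available-oxygen content 7 % by mass, which is ≥ 4 % by mass, so they are Category OX (Oxidizer).
Total Category OX: (three 156 g packs = 468 g) + (two 317 g packs = 634 g) + (three 211 g packs = 633 g) = 1.735 kg.
That is within the Category OX ocean vessel limit of 2 kg.

Yes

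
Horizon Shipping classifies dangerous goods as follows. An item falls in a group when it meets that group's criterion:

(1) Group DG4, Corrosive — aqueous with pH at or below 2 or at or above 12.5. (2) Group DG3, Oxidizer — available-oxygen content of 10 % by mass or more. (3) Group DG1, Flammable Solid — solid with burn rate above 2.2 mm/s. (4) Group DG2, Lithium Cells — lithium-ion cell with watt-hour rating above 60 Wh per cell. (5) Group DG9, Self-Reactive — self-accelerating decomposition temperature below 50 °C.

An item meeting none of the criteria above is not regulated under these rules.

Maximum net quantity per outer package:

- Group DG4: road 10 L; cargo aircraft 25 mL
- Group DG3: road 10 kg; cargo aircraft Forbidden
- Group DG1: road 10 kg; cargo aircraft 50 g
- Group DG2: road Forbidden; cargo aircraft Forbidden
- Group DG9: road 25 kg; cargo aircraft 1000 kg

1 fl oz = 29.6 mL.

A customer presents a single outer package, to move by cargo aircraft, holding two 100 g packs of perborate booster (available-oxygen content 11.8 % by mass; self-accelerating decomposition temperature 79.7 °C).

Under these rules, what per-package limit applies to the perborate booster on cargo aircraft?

Forbidden

Perborate booster: available-oxygen content 11.8 % by mass ≥ 10 % by mass → Group DG3 (Oxidizer).
The cargo aircraft limit for Group DG3 is Forbidden.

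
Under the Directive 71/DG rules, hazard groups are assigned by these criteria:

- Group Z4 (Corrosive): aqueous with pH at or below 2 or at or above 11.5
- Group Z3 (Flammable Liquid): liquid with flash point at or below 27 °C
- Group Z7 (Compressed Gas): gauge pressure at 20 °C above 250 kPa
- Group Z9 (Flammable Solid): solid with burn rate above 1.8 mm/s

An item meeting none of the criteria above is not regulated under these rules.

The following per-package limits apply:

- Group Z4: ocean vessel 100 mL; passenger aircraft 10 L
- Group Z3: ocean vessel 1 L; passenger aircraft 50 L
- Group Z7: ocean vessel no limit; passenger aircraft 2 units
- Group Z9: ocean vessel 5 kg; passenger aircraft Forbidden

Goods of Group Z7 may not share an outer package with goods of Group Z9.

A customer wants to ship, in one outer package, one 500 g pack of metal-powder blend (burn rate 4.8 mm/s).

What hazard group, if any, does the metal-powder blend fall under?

Group Z9

Metal-powder blend: burn rate 4.8 mm/s > 1.8 mm/s → Group Z9 (Flammable Solid).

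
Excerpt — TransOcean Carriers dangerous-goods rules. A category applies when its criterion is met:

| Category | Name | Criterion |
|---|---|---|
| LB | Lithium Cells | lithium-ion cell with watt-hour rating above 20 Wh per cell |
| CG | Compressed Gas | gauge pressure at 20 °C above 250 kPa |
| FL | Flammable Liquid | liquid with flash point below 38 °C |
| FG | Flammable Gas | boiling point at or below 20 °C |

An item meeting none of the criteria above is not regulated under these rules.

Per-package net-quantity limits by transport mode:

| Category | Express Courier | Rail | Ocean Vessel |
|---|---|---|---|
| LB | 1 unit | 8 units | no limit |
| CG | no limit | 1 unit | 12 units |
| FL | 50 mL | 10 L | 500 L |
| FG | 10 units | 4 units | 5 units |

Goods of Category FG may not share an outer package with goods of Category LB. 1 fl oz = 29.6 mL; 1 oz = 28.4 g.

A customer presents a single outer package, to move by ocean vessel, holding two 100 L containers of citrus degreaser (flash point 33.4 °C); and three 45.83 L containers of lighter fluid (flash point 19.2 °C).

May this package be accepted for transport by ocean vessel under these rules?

Yes

Flash point 33.4 °C meets the Category FL criterion (Flammable Liquid), so the citrus degreaser is Category FL.
The lighter fluid has flash point 19.2 °C, which is < 38 °C, so it is Category FL (Flammable Liquid).
Total Category FL: (two 100 L containers = 200 L) + (three 45.83 L containers = 137.49 L) = 337.49 L.
337.49 L is within the ocean vessel limit of 500 L for Category FL.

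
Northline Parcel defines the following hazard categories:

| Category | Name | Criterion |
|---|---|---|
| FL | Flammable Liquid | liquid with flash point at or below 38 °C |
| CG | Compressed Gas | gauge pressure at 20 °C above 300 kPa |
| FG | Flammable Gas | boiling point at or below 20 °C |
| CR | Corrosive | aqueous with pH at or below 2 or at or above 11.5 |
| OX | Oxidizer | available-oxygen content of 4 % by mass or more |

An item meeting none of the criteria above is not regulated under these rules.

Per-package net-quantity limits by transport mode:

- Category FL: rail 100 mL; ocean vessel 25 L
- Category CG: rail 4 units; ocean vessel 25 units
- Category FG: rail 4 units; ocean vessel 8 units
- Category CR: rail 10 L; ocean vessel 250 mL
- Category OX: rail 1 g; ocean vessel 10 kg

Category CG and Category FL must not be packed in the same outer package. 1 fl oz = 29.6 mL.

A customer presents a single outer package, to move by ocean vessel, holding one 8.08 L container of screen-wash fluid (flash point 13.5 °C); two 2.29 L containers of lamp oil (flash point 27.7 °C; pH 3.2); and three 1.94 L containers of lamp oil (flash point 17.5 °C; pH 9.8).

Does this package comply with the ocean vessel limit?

Screen-wash fluid: flash point 13.5 °C ≤ 38 °C → Category FL (Flammable Liquid).
Flash point 27.7 °C meets the Category FL criterion (Flammable Liquid), so the lamp oil is Category FL.
Flash point 17.5 °C meets the Category FL criterion (Flammable Liquid), so the lamp oil is Category FL.
Category FL net quantity: 8.08 L + (two 2.29 L containers = 4.58 L) + (three 1.94 L containers = 5.82 L) = 18.48 L.
18.48 L is within the ocean vessel limit of 25 L for Category FL.

Yes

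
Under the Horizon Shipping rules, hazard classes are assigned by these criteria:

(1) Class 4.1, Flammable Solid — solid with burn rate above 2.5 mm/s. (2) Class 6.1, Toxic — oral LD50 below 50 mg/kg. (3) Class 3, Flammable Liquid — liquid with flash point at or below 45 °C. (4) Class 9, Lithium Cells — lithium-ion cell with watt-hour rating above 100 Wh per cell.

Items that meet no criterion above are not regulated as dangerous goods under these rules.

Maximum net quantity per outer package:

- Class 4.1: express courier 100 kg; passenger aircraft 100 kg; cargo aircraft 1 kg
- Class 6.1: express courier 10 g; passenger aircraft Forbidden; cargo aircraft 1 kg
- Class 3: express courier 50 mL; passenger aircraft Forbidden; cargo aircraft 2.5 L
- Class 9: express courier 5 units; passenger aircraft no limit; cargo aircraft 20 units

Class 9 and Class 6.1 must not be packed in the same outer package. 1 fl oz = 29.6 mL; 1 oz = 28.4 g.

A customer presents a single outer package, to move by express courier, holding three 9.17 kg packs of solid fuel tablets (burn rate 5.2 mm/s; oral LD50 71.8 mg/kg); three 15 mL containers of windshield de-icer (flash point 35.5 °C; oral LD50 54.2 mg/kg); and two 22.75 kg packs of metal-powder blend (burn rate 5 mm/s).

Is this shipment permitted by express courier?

Yes

With burn rate 5.2 mm/s (> 2.5 mm/s), the solid fuel tablets fall in Class 4.1.
With flash point 35.5 °C (≤ 45 °C), the windshield de-icer falls in Class 3.
The metal-powder blend has burn rate 5 mm/s, which is > 2.5 mm/s, so it is Class 4.1 (Flammable Solid).
Total Class 4.1: (three 9.17 kg packs = 27.51 kg) + (two 22.75 kg packs = 45.5 kg) = 73.01 kg.
That is within the Class 4.1 express courier limit of 100 kg.
Class 3 quantity: three 15 mL containers = 45 mL.
45 mL ≤ 50 mL (express courier limit, Class 3) — within limit.
The segregation rule (Class 9 with Class 6.1) does not apply to Class 4.1 with Class 3.
Every hazard class is within its express courier limit and no segregation rule is violated.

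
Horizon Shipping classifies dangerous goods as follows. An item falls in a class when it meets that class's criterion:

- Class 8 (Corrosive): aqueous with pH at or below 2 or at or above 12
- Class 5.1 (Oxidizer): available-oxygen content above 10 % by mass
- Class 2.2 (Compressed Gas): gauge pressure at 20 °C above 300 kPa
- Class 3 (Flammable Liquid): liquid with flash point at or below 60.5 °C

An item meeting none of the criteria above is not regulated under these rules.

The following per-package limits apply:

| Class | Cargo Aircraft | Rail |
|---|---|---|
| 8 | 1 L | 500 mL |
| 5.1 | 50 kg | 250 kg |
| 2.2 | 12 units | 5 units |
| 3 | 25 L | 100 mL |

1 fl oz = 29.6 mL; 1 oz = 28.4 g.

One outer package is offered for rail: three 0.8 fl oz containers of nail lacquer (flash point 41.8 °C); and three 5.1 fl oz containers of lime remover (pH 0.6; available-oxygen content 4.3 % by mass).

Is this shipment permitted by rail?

Nail lacquer: flash point 41.8 °C ≤ 60.5 °C → Class 3 (Flammable Liquid).
With pH 0.6 (≤ 2), the lime remover falls in Class 8.
Class 8 quantity: three 5.1 fl oz containers = 452.88 mL.
452.88 mL ≤ 500 mL (rail limit, Class 8) — within limit.
Class 3 quantity: three 0.8 fl oz containers = 71.04 mL.
71.04 mL is within the rail limit of 100 mL for Class 3.
Every hazard class is within its rail limit and no segregation rule is violated.

Yes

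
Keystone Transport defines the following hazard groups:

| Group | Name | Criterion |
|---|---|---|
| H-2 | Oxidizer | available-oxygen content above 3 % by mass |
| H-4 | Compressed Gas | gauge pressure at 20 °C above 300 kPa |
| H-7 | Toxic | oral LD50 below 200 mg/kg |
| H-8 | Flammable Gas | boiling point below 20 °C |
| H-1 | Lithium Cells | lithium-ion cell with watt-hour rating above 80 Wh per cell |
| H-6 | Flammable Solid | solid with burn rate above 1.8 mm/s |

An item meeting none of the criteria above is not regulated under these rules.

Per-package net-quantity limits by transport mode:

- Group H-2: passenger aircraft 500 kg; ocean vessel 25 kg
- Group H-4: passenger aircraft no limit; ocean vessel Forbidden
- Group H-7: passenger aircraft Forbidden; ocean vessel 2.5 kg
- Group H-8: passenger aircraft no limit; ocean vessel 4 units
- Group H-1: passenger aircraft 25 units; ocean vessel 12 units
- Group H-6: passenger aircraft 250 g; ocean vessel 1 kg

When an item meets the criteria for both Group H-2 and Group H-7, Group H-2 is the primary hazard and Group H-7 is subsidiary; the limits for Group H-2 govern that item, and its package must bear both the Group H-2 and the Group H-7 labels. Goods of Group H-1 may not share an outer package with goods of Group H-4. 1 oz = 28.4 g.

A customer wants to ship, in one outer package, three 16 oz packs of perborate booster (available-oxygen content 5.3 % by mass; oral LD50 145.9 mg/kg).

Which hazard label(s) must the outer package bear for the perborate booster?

The perborate booster has available-oxygen content 5.3 % by mass, which is > 3 % by mass, so it is Group H-2 (Oxidizer).
The perborate booster has oral LD50 145.9 mg/kg, which is < 200 mg/kg, so it is Group H-7 (Toxic).
By the precedence rule Group H-2 is primary and Group H-7 is subsidiary, and that rule requires both labels on the package.

Group H-2 and H-7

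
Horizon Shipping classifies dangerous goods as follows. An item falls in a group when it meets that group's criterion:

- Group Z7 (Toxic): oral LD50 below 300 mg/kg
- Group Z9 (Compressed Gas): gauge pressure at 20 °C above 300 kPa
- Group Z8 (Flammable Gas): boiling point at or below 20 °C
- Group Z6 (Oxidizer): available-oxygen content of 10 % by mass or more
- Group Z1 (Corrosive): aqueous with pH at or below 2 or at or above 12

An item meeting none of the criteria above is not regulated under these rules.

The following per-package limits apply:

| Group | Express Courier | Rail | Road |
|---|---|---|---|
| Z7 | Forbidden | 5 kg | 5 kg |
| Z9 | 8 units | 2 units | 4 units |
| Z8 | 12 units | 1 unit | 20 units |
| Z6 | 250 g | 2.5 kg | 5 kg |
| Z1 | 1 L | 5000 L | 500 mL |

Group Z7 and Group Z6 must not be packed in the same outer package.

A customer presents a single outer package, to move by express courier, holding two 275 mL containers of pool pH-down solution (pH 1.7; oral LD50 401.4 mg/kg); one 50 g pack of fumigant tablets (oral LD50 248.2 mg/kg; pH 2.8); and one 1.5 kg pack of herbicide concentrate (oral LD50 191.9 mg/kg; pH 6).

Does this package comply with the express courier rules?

No

With pH 1.7 (≤ 2), the pool pH-down solution falls in Group Z1.
With oral LD50 248.2 mg/kg (< 300 mg/kg), the fumigant tablets fall in Group Z7.
With oral LD50 191.9 mg/kg (< 300 mg/kg), the herbicide concentrate falls in Group Z7.
Total Group Z7: 50 g + 1.5 kg = 1.55 kg.
By express courier, Group Z7 is Forbidden regardless of quantity.
Group Z1 quantity: two 275 mL containers = 550 mL.
550 mL ≤ 1 L (express courier limit, Group Z1) — within limit.
The segregation rule (Group Z7 with Group Z6) does not apply to Group Z7 with Group Z1.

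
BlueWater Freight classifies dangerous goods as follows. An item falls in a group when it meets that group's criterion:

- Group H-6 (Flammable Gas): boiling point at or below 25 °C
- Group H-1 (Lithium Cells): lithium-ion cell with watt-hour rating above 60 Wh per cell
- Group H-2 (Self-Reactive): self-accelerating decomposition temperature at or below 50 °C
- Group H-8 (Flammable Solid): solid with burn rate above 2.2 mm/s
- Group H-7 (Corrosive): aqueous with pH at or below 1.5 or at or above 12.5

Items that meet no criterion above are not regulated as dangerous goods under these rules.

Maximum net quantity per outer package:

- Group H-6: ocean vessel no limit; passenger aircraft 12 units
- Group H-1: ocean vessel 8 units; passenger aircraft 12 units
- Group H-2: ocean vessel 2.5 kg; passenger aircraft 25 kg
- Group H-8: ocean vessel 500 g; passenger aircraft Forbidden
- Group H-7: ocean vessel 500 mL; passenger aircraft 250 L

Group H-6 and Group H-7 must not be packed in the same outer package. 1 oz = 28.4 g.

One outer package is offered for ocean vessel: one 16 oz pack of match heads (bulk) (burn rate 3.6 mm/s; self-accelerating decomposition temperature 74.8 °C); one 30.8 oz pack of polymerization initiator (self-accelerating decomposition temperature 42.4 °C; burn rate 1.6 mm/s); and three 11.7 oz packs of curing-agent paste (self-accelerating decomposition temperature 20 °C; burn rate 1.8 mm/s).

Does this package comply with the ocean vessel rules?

Yes

With burn rate 3.6 mm/s (> 2.2 mm/s), the match heads (bulk) fall in Group H-8.
With self-accelerating decomposition temperature 42.4 °C (≤ 50 °C), the polymerization initiator falls in Group H-2.
Curing-agent paste: self-accelerating decomposition temperature 20 °C ≤ 50 °C → Group H-2 (Self-Reactive).
Group H-2 net quantity: (one 30.8 oz pack = 874.72 g) + (three 11.7 oz packs = 996.84 g) = 1871.56 g.
That is within the Group H-2 ocean vessel limit of 2.5 kg.
Group H-8 quantity: one 16 oz pack = 454.4 g.
454.4 g is within the ocean vessel limit of 500 g for Group H-8.
The segregation rule (Group H-6 with Group H-7) does not apply to Group H-2 with Group H-8.
Every hazard group is within its ocean vessel limit and no segregation rule is violated.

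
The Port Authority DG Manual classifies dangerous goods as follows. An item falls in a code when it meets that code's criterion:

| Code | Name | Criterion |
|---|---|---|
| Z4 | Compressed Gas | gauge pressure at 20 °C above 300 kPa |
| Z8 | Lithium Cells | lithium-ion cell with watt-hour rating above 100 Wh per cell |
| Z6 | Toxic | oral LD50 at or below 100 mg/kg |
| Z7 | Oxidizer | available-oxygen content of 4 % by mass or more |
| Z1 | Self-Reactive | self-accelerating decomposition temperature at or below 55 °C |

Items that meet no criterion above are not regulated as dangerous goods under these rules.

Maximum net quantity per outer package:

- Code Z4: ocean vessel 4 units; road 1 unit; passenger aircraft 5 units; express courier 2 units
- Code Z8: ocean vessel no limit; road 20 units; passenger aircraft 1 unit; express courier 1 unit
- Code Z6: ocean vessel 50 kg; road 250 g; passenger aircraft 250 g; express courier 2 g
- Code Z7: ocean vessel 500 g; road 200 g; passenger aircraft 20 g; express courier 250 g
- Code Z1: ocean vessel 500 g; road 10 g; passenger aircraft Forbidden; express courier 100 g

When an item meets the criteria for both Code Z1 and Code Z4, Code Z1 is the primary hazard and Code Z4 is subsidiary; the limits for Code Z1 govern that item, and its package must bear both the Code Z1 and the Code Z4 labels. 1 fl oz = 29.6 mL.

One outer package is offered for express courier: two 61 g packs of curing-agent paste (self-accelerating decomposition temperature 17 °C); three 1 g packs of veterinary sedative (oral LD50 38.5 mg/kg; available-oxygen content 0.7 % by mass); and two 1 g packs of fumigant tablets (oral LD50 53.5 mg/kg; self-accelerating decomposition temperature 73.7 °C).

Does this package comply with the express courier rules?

No

The curing-agent paste has self-accelerating decomposition temperature 17 °C, which is ≤ 55 °C, so it is Code Z1 (Self-Reactive).
With oral LD50 38.5 mg/kg (≤ 100 mg/kg), the veterinary sedative falls in Code Z6.
The fumigant tablets have oral LD50 53.5 mg/kg, which is ≤ 100 mg/kg, so they are Code Z6 (Toxic).
Total Code Z6: (three 1 g packs = 3 g) + (two 1 g packs = 2 g) = 5 g.
5 g > 2 g (express courier limit, Code Z6) — over the limit.
Code Z1 quantity: two 61 g packs = 122 g.
122 g > 100 g (express courier limit, Code Z1) — over the limit.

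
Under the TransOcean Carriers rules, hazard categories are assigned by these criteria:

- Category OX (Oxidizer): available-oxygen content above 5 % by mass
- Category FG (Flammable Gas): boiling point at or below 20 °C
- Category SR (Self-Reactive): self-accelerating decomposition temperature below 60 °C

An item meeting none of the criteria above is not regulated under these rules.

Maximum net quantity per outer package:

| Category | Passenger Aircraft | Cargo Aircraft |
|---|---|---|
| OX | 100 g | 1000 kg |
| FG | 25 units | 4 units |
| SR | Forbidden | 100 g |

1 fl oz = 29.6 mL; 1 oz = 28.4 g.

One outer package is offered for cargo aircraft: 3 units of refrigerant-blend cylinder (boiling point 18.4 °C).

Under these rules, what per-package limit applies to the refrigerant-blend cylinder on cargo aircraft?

Refrigerant-blend cylinder: boiling point 18.4 °C ≤ 20 °C → Category FG (Flammable Gas).
The cargo aircraft limit for Category FG is 4 units.

4 units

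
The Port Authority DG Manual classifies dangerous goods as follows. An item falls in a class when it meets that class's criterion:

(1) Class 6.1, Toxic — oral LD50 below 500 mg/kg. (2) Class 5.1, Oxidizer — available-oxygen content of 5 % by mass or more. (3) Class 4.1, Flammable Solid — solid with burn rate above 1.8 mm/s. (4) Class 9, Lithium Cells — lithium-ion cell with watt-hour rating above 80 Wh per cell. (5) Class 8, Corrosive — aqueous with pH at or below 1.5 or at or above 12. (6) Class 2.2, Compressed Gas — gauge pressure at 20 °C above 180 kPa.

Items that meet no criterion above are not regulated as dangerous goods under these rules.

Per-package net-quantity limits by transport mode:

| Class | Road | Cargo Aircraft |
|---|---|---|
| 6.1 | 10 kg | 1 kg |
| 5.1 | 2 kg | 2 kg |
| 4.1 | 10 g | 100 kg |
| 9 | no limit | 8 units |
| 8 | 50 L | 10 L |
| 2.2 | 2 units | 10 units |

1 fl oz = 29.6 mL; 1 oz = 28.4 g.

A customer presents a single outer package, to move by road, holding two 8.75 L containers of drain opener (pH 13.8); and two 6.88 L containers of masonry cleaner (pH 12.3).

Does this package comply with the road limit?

Yes

The drain opener has pH 13.8, which is ≥ 12, so it is Class 8 (Corrosive).
Masonry cleaner: pH 12.3 ≥ 12 → Class 8 (Corrosive).
Class 8 net quantity: (two 8.75 L containers = 17.5 L) + (two 6.88 L containers = 13.76 L) = 31.26 L.
31.26 L is within the road limit of 50 L for Class 8.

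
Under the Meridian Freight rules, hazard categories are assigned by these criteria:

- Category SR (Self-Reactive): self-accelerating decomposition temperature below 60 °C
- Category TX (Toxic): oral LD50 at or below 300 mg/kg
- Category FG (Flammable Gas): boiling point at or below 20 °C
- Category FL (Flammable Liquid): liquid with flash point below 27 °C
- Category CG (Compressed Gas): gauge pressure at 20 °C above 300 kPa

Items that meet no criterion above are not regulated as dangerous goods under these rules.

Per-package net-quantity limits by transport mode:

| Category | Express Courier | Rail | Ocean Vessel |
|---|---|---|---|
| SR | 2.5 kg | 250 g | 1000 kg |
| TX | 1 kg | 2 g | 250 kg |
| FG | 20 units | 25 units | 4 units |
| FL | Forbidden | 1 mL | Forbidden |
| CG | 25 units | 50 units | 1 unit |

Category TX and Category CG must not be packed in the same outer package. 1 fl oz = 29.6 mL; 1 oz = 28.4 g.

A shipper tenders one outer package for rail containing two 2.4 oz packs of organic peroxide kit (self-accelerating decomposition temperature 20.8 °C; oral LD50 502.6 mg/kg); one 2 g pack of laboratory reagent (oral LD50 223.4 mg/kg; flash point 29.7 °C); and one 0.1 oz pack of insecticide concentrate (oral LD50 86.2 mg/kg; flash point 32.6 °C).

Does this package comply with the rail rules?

No

Organic peroxide kit: self-accelerating decomposition temperature 20.8 °C < 60 °C → Category SR (Self-Reactive).
Oral LD50 223.4 mg/kg meets the Category TX criterion (Toxic), so the laboratory reagent is Category TX.
Oral LD50 86.2 mg/kg meets the Category TX criterion (Toxic), so the insecticide concentrate is Category TX.
Total Category TX: 2 g + (one 0.1 oz pack = 2.84 g) = 4.84 g.
4.84 g > 2 g (rail limit, Category TX) — over the limit.
Category SR quantity: two 2.4 oz packs = 136.32 g.
136.32 g ≤ 250 g (rail limit, Category SR) — within limit.
The segregation rule (Category TX with Category CG) does not apply to Category TX with Category SR.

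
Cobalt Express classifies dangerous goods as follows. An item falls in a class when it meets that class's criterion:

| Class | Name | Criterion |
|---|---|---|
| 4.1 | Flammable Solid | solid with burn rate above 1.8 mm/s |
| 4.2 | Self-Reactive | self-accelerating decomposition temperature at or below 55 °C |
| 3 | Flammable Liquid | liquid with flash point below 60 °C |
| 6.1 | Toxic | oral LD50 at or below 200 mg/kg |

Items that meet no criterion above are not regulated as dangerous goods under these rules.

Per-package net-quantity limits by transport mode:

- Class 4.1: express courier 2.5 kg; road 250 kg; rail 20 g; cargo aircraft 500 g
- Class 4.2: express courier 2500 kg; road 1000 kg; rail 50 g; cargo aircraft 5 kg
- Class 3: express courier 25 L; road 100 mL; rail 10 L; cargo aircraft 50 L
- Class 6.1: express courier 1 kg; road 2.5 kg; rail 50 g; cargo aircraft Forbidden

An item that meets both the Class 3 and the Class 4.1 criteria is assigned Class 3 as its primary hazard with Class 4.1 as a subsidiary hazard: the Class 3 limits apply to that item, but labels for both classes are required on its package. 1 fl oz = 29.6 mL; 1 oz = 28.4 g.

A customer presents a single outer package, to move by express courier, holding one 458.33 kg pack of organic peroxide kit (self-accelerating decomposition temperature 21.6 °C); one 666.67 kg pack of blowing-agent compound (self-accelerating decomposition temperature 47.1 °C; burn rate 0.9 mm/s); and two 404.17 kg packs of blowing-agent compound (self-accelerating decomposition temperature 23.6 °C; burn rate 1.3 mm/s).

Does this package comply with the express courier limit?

Yes

Self-accelerating decomposition temperature 21.6 °C meets the Class 4.2 criterion (Self-Reactive), so the organic peroxide kit is Class 4.2.
Self-accelerating decomposition temperature 47.1 °C meets the Class 4.2 criterion (Self-Reactive), so the blowing-agent compound is Class 4.2.
With self-accelerating decomposition temperature 23.6 °C (≤ 55 °C), the blowing-agent compound falls in Class 4.2.
Total Class 4.2: 458.33 kg + 666.67 kg + (two 404.17 kg packs = 808.34 kg) = 1933.34 kg.
That is within the Class 4.2 express courier limit of 2500 kg.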